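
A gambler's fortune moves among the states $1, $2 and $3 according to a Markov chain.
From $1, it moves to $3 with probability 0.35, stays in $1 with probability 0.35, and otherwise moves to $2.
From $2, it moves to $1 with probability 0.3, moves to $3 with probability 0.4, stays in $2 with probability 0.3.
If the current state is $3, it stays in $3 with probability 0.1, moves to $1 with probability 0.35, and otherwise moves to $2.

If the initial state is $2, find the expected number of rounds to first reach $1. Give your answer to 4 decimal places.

Let t(s) be the expected number of rounds to first reach $1 from state s, with t($1) = 0. Conditioning on the first round:
t($2) = 1 + 0.3·t($2) + 0.4·t($3)
t($3) = 1 + 0.55·t($2) + 0.1·t($3)
Solving: t($2) = 3.1707, t($3) = 3.0488.
Expected rounds from $2 to $1: 3.1707.

3.1707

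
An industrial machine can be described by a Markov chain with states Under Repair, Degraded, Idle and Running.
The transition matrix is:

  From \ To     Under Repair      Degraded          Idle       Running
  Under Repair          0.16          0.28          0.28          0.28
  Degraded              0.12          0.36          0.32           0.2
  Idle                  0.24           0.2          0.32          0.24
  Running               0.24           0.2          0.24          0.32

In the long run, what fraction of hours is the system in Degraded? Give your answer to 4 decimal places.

Let the stationary distribution be π with π = πP and π_1 + π_2 + π_3 + π_4 = 1.
π_1 = 0.16·π_1 + 0.12·π_2 + 0.24·π_3 + 0.24·π_4
π_2 = 0.28·π_1 + 0.36·π_2 + 0.2·π_3 + 0.2·π_4
π_3 = 0.28·π_1 + 0.32·π_2 + 0.32·π_3 + 0.24·π_4
Solving with the normalization constraint gives π = (0.1937, 0.2565, 0.2916, 0.2581).
So the stationary probability of Degraded is 0.2565.

0.2565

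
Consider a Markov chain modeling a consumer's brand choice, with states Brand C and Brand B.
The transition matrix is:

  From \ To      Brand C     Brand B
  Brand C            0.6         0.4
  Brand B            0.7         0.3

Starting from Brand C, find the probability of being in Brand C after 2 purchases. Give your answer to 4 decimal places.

0.6400

Sum over the intermediate state after 1 purchase:
P = P(Brand C→Brand C)·P(Brand C→Brand C) + P(Brand C→Brand B)·P(Brand B→Brand C)
  = 0.6×0.6 + 0.4×0.7
  = 0.3600 + 0.2800 = 0.6400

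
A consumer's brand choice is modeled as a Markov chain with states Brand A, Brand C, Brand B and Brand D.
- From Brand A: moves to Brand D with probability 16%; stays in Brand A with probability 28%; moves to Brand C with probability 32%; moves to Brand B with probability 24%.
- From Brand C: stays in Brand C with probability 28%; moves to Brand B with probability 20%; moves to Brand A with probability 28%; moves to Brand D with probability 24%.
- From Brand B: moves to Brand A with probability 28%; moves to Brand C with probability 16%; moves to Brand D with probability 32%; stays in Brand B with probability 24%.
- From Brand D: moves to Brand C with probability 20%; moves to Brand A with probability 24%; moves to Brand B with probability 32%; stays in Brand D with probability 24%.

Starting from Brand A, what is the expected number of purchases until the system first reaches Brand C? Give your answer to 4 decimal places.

Let t(s) be the expected number of purchases to first reach Brand C from state s, with t(Brand C) = 0. Conditioning on the first purchase:
t(Brand A) = 1 + 0.28·t(Brand A) + 0.24·t(Brand B) + 0.16·t(Brand D)
t(Brand B) = 1 + 0.28·t(Brand A) + 0.24·t(Brand B) + 0.32·t(Brand D)
t(Brand D) = 1 + 0.24·t(Brand A) + 0.32·t(Brand B) + 0.24·t(Brand D)
Solving: t(Brand A) = 3.9595, t(Brand B) = 4.6858, t(Brand D) = 4.5391.
Expected purchases from Brand A to Brand C: 3.9595.

3.9595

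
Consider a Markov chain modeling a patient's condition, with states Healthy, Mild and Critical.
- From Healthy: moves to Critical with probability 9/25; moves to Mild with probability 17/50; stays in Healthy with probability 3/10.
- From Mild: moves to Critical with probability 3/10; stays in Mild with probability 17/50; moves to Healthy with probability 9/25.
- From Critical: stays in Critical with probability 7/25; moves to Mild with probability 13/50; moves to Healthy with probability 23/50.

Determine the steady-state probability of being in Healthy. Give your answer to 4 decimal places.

0.3694

Let the stationary distribution be π with π = πP and π_1 + π_2 + π_3 = 1.
π_1 = 0.3·π_1 + 0.36·π_2 + 0.46·π_3
π_2 = 0.34·π_1 + 0.34·π_2 + 0.26·π_3
Solving with the normalization constraint gives π = (0.3694, 0.3147, 0.3158).
So the stationary probability of Healthy is 0.3694.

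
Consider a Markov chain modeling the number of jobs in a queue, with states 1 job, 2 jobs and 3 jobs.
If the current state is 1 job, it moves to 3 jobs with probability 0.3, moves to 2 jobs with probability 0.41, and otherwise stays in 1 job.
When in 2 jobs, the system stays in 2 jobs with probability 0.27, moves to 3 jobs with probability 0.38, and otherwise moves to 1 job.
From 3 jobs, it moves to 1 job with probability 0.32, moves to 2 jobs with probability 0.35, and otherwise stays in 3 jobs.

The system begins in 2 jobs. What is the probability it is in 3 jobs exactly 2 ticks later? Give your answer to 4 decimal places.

Sum over the intermediate state after 1 tick:
P = P(2 jobs→1 job)·P(1 job→3 jobs) + P(2 jobs→2 jobs)·P(2 jobs→3 jobs) + P(2 jobs→3 jobs)·P(3 jobs→3 jobs)
  = 0.35×0.3 + 0.27×0.38 + 0.38×0.33
  = 0.1050 + 0.1026 + 0.1254 = 0.3330

0.3330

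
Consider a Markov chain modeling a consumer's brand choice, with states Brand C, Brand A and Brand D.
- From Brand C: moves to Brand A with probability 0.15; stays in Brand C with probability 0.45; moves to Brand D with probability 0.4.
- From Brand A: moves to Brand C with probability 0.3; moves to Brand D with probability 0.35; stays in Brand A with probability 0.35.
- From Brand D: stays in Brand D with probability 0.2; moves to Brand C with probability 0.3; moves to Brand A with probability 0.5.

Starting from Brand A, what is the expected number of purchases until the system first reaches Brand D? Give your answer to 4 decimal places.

Let t(s) be the expected number of purchases to first reach Brand D from state s, with t(Brand D) = 0. Conditioning on the first purchase:
t(Brand C) = 1 + 0.45·t(Brand C) + 0.15·t(Brand A)
t(Brand A) = 1 + 0.3·t(Brand C) + 0.35·t(Brand A)
Solving: t(Brand C) = 2.5600, t(Brand A) = 2.7200.
Expected purchases from Brand A to Brand D: 2.7200.

2.7200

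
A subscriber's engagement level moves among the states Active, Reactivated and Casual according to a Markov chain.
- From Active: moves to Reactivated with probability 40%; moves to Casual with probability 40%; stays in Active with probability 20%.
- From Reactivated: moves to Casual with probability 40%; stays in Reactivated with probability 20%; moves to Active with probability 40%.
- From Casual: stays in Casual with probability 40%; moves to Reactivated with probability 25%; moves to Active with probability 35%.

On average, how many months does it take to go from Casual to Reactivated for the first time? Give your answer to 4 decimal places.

3.3824

Let t(s) be the expected number of months to first reach Reactivated from state s, with t(Reactivated) = 0. Conditioning on the first month:
t(Active) = 1 + 0.2·t(Active) + 0.4·t(Casual)
t(Casual) = 1 + 0.35·t(Active) + 0.4·t(Casual)
Solving: t(Active) = 2.9412, t(Casual) = 3.3824.
Expected months from Casual to Reactivated: 3.3824.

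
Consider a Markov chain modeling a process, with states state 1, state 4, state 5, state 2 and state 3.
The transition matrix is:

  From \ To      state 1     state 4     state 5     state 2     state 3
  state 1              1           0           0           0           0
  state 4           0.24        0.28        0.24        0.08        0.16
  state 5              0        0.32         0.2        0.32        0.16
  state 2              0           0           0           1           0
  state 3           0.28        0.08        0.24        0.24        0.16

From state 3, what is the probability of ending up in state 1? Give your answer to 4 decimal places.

Let h(s) be the probability of absorption at state 1 starting from transient state s. Then h(state 1) = 1 and h(state 2) = 0. By first-step analysis:
h(state 4) = 0.24·1 + 0.28·h(state 4) + 0.24·h(state 5) + 0.08·0 + 0.16·h(state 3)
h(state 5) = 0.32·h(state 4) + 0.2·h(state 5) + 0.32·0 + 0.16·h(state 3)
h(state 3) = 0.28·1 + 0.08·h(state 4) + 0.24·h(state 5) + 0.24·0 + 0.16·h(state 3)
Solving: h(state 4) = 0.5427, h(state 5) = 0.3119, h(state 3) = 0.4741.
Starting from state 3, the probability is 0.4741.

0.4741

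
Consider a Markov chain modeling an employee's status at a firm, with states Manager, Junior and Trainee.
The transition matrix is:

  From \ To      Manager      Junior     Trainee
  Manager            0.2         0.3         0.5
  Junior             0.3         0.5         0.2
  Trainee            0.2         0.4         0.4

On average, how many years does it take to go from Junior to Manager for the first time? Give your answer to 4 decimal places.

3.6364

Let t(s) be the expected number of years to first reach Manager from state s, with t(Manager) = 0. Conditioning on the first year:
t(Junior) = 1 + 0.5·t(Junior) + 0.2·t(Trainee)
t(Trainee) = 1 + 0.4·t(Junior) + 0.4·t(Trainee)
Solving: t(Junior) = 3.6364, t(Trainee) = 4.0909.
Expected years from Junior to Manager: 3.6364.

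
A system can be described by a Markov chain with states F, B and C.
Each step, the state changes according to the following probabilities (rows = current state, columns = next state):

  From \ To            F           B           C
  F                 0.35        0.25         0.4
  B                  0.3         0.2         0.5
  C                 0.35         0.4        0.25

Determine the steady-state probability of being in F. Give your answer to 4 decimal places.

Let the stationary distribution be π with π = πP and π_1 + π_2 + π_3 = 1.
π_1 = 0.35·π_1 + 0.3·π_2 + 0.35·π_3
π_2 = 0.25·π_1 + 0.2·π_2 + 0.4·π_3
Solving with the normalization constraint gives π = (0.3354, 0.2914, 0.3732).
So the stationary probability of F is 0.3354.

0.3354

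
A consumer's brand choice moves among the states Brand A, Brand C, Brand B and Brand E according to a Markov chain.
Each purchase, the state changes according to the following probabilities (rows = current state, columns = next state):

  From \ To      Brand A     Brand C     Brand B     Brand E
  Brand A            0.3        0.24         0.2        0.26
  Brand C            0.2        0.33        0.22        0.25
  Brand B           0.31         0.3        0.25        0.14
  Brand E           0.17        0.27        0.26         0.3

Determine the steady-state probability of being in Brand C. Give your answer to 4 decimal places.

Let the stationary distribution be π with π = πP and π_1 + π_2 + π_3 + π_4 = 1.
π_1 = 0.3·π_1 + 0.2·π_2 + 0.31·π_3 + 0.17·π_4
π_2 = 0.24·π_1 + 0.33·π_2 + 0.3·π_3 + 0.27·π_4
π_3 = 0.2·π_1 + 0.22·π_2 + 0.25·π_3 + 0.26·π_4
Solving with the normalization constraint gives π = (0.2426, 0.2869, 0.2317, 0.2389).
So the stationary probability of Brand C is 0.2869.

0.2869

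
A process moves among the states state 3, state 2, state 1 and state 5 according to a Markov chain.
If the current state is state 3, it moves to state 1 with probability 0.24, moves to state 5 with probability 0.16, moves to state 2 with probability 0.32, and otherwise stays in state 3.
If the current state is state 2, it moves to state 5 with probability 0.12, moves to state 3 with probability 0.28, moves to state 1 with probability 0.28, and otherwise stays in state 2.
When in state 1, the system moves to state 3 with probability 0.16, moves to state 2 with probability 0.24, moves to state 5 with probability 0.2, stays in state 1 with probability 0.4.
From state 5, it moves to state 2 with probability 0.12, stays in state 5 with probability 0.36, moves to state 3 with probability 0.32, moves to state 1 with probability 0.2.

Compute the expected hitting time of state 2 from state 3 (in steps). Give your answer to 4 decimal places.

3.9185

Let t(s) be the expected number of steps to first reach state 2 from state s, with t(state 2) = 0. Conditioning on the first step:
t(state 3) = 1 + 0.28·t(state 3) + 0.24·t(state 1) + 0.16·t(state 5)
t(state 1) = 1 + 0.16·t(state 3) + 0.4·t(state 1) + 0.2·t(state 5)
t(state 5) = 1 + 0.32·t(state 3) + 0.2·t(state 1) + 0.36·t(state 5)
Solving: t(state 3) = 3.9185, t(state 1) = 4.3373, t(state 5) = 4.8771.
Expected steps from state 3 to state 2: 3.9185.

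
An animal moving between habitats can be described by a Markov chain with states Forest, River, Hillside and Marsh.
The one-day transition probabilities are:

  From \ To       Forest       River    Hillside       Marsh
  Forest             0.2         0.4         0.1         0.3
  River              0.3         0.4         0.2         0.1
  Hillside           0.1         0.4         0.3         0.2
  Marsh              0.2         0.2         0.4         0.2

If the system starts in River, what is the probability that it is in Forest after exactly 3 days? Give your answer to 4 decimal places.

0.2170

Propagate the distribution vector 3 days from River.
After 0 days: (0.0000, 1.0000, 0.0000, 0.0000)
After 1 day: (0.3000, 0.4000, 0.2000, 0.1000)
After 2 days: (0.2200, 0.3800, 0.2100, 0.1900)
After 3 days: (0.2170, 0.3620, 0.2370, 0.1840)
P(in Forest after 3 days) = 0.2170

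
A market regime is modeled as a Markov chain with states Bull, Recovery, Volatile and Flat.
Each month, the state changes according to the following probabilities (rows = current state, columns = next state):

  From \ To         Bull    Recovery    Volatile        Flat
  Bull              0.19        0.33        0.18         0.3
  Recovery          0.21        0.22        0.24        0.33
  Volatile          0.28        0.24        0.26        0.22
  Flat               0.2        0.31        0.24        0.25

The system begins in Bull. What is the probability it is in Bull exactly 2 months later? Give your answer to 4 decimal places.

Propagate the distribution vector 2 months from Bull.
After 0 months: (1.0000, 0.0000, 0.0000, 0.0000)
After 1 month: (0.1900, 0.3300, 0.1800, 0.3000)
After 2 months: (0.2158, 0.2715, 0.2322, 0.2805)
P(in Bull after 2 months) = 0.2158

0.2158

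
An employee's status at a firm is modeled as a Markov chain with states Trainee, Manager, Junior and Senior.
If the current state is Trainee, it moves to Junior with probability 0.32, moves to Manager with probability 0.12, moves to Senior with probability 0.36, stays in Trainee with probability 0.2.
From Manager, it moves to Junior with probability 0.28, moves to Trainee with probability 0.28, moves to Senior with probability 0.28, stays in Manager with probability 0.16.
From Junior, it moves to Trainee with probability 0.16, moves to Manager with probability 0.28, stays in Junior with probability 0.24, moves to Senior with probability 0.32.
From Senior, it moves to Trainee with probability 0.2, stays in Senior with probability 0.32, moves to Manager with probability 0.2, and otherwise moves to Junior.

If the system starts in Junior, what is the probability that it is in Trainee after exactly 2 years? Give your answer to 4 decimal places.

Propagate the distribution vector 2 years from Junior.
After 0 years: (0.0000, 0.0000, 1.0000, 0.0000)
After 1 year: (0.1600, 0.2800, 0.2400, 0.3200)
After 2 years: (0.2128, 0.1952, 0.2768, 0.3152)
P(in Trainee after 2 years) = 0.2128

0.2128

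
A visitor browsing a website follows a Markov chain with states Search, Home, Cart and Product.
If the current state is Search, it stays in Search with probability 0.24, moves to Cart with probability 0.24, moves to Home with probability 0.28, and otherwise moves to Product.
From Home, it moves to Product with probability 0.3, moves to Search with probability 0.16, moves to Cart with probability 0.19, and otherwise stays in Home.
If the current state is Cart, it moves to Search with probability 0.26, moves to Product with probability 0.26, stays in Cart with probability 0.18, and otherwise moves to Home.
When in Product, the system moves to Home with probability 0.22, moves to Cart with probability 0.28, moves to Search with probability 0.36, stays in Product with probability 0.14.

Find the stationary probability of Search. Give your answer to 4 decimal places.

Let the stationary distribution be π with π = πP and π_1 + π_2 + π_3 + π_4 = 1.
π_1 = 0.24·π_1 + 0.16·π_2 + 0.26·π_3 + 0.36·π_4
π_2 = 0.28·π_1 + 0.35·π_2 + 0.3·π_3 + 0.22·π_4
π_3 = 0.24·π_1 + 0.19·π_2 + 0.18·π_3 + 0.28·π_4
Solving with the normalization constraint gives π = (0.2498, 0.2905, 0.2217, 0.2381).
So the stationary probability of Search is 0.2498.

0.2498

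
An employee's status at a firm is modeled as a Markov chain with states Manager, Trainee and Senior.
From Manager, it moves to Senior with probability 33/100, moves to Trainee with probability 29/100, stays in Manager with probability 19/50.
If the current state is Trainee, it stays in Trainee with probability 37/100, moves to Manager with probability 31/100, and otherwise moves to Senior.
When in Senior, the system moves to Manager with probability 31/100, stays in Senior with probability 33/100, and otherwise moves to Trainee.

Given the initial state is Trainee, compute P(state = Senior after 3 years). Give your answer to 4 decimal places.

Propagate the distribution vector 3 years from Trainee.
After 0 years: (0.0000, 1.0000, 0.0000)
After 1 year: (0.3100, 0.3700, 0.3200)
After 2 years: (0.3317, 0.3420, 0.3263)
After 3 years: (0.3332, 0.3402, 0.3266)
P(in Senior after 3 years) = 0.3266

0.3266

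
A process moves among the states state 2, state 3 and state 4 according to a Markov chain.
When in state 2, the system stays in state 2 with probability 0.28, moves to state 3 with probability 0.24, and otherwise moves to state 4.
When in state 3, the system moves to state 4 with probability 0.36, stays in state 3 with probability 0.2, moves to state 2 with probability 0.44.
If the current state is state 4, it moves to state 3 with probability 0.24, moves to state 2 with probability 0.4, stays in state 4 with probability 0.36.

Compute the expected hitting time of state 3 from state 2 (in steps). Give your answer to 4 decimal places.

4.1667

Let t(s) be the expected number of steps to first reach state 3 from state s, with t(state 3) = 0. Conditioning on the first step:
t(state 2) = 1 + 0.28·t(state 2) + 0.48·t(state 4)
t(state 4) = 1 + 0.4·t(state 2) + 0.36·t(state 4)
Solving: t(state 2) = 4.1667, t(state 4) = 4.1667.
Expected steps from state 2 to state 3: 4.1667.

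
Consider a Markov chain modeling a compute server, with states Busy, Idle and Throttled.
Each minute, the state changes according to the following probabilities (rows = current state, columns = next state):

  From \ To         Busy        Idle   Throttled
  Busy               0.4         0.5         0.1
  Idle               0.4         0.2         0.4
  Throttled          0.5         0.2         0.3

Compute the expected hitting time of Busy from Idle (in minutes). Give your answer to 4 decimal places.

Let t(s) be the expected number of minutes to first reach Busy from state s, with t(Busy) = 0. Conditioning on the first minute:
t(Idle) = 1 + 0.2·t(Idle) + 0.4·t(Throttled)
t(Throttled) = 1 + 0.2·t(Idle) + 0.3·t(Throttled)
Solving: t(Idle) = 2.2917, t(Throttled) = 2.0833.
Expected minutes from Idle to Busy: 2.2917.

2.2917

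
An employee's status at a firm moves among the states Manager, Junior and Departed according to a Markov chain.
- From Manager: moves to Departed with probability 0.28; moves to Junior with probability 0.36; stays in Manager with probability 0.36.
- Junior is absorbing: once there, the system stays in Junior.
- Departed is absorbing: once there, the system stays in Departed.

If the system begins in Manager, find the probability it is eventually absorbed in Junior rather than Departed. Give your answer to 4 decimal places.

Let h(s) be the probability of absorption at Junior starting from transient state s. Then h(Junior) = 1 and h(Departed) = 0. By first-step analysis:
h(Manager) = 0.36·h(Manager) + 0.36·1 + 0.28·0
Solving: h(Manager) = 0.5625.
Starting from Manager, the probability is 0.5625.

0.5625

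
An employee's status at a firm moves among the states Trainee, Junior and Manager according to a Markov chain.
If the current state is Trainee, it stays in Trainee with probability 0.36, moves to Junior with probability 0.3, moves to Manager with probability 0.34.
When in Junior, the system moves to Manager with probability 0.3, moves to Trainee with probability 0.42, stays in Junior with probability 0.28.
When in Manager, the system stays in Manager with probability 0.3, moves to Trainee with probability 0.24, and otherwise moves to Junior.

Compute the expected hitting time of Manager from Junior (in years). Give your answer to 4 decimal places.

Let t(s) be the expected number of years to first reach Manager from state s, with t(Manager) = 0. Conditioning on the first year:
t(Trainee) = 1 + 0.36·t(Trainee) + 0.3·t(Junior)
t(Junior) = 1 + 0.42·t(Trainee) + 0.28·t(Junior)
Solving: t(Trainee) = 3.0466, t(Junior) = 3.1661.
Expected years from Junior to Manager: 3.1661.

3.1661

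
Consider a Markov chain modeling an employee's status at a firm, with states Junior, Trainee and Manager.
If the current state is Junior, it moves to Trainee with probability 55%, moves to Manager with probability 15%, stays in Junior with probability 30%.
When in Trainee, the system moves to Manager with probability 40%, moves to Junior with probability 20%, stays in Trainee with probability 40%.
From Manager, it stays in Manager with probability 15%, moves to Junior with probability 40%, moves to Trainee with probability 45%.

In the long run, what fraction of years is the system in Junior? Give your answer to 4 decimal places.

Let the stationary distribution be π with π = πP and π_1 + π_2 + π_3 = 1.
π_1 = 0.3·π_1 + 0.2·π_2 + 0.4·π_3
π_2 = 0.55·π_1 + 0.4·π_2 + 0.45·π_3
Solving with the normalization constraint gives π = (0.2809, 0.4553, 0.2638).
So the stationary probability of Junior is 0.2809.

0.2809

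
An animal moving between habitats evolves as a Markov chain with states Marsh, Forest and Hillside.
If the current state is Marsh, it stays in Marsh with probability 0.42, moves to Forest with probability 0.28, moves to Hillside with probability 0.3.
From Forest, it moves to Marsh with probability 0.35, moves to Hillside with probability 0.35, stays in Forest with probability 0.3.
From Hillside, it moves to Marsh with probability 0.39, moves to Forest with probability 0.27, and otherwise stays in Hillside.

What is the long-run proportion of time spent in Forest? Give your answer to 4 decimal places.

Let the stationary distribution be π with π = πP and π_1 + π_2 + π_3 = 1.
π_1 = 0.42·π_1 + 0.35·π_2 + 0.39·π_3
π_2 = 0.28·π_1 + 0.3·π_2 + 0.27·π_3
Solving with the normalization constraint gives π = (0.3904, 0.2824, 0.3272).
So the stationary probability of Forest is 0.2824.

0.2824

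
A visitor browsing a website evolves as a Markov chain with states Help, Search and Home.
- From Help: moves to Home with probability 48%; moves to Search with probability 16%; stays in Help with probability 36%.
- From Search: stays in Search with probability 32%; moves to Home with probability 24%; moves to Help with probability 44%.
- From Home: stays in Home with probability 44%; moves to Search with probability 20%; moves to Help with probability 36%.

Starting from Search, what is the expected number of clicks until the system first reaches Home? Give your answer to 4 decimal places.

Let t(s) be the expected number of clicks to first reach Home from state s, with t(Home) = 0. Conditioning on the first click:
t(Help) = 1 + 0.36·t(Help) + 0.16·t(Search)
t(Search) = 1 + 0.44·t(Help) + 0.32·t(Search)
Solving: t(Help) = 2.3026, t(Search) = 2.9605.
Expected clicks from Search to Home: 2.9605.

2.9605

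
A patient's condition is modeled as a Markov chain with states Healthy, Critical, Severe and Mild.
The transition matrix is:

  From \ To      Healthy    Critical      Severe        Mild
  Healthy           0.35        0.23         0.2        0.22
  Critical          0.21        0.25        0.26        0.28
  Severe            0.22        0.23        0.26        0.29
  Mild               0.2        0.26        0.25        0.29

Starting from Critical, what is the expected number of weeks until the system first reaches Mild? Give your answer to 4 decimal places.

Let t(s) be the expected number of weeks to first reach Mild from state s, with t(Mild) = 0. Conditioning on the first week:
t(Healthy) = 1 + 0.35·t(Healthy) + 0.23·t(Critical) + 0.2·t(Severe)
t(Critical) = 1 + 0.21·t(Healthy) + 0.25·t(Critical) + 0.26·t(Severe)
t(Severe) = 1 + 0.22·t(Healthy) + 0.23·t(Critical) + 0.26·t(Severe)
Solving: t(Healthy) = 3.9996, t(Critical) = 3.7365, t(Severe) = 3.7018.
Expected weeks from Critical to Mild: 3.7365.

3.7365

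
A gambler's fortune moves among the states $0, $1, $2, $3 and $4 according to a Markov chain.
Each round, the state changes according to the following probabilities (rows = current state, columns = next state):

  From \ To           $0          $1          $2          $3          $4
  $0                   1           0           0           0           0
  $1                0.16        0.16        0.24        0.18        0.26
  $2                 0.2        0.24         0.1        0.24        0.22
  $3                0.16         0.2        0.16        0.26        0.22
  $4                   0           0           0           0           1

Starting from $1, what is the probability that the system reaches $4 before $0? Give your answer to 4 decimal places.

0.5923

Let h(s) be the probability of absorption at $4 starting from transient state s. Then h($4) = 1 and h($0) = 0. By first-step analysis:
h($1) = 0.16·0 + 0.16·h($1) + 0.24·h($2) + 0.18·h($3) + 0.26·1
h($2) = 0.2·0 + 0.24·h($1) + 0.1·h($2) + 0.24·h($3) + 0.22·1
h($3) = 0.16·0 + 0.2·h($1) + 0.16·h($2) + 0.26·h($3) + 0.22·1
Solving: h($1) = 0.5923, h($2) = 0.5564, h($3) = 0.5777.
Starting from $1, the probability is 0.5923.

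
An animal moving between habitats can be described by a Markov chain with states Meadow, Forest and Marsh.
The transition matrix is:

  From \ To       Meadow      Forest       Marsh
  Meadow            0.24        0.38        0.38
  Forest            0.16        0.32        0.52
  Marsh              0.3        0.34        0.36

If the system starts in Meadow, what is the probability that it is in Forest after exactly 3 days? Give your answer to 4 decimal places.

0.3425

Propagate the distribution vector 3 days from Meadow.
After 0 days: (1.0000, 0.0000, 0.0000)
After 1 day: (0.2400, 0.3800, 0.3800)
After 2 days: (0.2324, 0.3420, 0.4256)
After 3 days: (0.2382, 0.3425, 0.4194)
P(in Forest after 3 days) = 0.3425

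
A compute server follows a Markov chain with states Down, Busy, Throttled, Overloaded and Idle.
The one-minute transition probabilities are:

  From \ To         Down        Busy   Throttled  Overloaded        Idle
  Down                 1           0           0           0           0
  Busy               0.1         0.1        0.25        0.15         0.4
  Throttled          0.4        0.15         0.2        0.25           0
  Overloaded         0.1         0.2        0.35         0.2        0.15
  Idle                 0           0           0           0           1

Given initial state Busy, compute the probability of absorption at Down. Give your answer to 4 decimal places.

0.4127

Let h(s) be the probability of absorption at Down starting from transient state s. Then h(Down) = 1 and h(Idle) = 0. By first-step analysis:
h(Busy) = 0.1·1 + 0.1·h(Busy) + 0.25·h(Throttled) + 0.15·h(Overloaded) + 0.4·0
h(Throttled) = 0.4·1 + 0.15·h(Busy) + 0.2·h(Throttled) + 0.25·h(Overloaded)
h(Overloaded) = 0.1·1 + 0.2·h(Busy) + 0.35·h(Throttled) + 0.2·h(Overloaded) + 0.15·0
Solving: h(Busy) = 0.4127, h(Throttled) = 0.7514, h(Overloaded) = 0.5569.
Starting from Busy, the probability is 0.4127.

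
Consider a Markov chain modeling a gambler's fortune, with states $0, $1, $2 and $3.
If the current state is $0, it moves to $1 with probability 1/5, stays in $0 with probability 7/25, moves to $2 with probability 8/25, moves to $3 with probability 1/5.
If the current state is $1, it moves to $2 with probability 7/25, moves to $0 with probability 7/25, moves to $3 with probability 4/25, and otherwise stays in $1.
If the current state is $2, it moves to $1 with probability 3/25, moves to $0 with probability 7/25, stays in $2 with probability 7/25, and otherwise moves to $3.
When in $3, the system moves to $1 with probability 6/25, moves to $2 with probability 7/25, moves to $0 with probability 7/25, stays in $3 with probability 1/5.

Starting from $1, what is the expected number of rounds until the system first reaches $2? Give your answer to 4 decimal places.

3.4341

Let t(s) be the expected number of rounds to first reach $2 from state s, with t($2) = 0. Conditioning on the first round:
t($0) = 1 + 0.28·t($0) + 0.2·t($1) + 0.2·t($3)
t($1) = 1 + 0.28·t($0) + 0.28·t($1) + 0.16·t($3)
t($3) = 1 + 0.28·t($0) + 0.24·t($1) + 0.2·t($3)
Solving: t($0) = 3.2967, t($1) = 3.4341, t($3) = 3.4341.
Expected rounds from $1 to $2: 3.4341.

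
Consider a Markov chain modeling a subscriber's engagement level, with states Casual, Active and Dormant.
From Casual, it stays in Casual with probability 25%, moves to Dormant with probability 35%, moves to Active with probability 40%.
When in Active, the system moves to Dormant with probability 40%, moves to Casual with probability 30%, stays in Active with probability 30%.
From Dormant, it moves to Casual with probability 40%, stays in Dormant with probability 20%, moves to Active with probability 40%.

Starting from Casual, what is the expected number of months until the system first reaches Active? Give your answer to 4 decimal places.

Let t(s) be the expected number of months to first reach Active from state s, with t(Active) = 0. Conditioning on the first month:
t(Casual) = 1 + 0.25·t(Casual) + 0.35·t(Dormant)
t(Dormant) = 1 + 0.4·t(Casual) + 0.2·t(Dormant)
Solving: t(Casual) = 2.5000, t(Dormant) = 2.5000.
Expected months from Casual to Active: 2.5000.

2.5000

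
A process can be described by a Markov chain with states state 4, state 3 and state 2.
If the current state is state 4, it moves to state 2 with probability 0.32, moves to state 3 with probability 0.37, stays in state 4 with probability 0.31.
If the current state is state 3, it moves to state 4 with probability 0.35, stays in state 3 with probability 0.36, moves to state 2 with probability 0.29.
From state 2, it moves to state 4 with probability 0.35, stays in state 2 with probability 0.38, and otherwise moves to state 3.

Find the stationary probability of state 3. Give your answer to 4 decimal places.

0.3337

Let the stationary distribution be π with π = πP and π_1 + π_2 + π_3 = 1.
π_1 = 0.31·π_1 + 0.35·π_2 + 0.35·π_3
π_2 = 0.37·π_1 + 0.36·π_2 + 0.27·π_3
Solving with the normalization constraint gives π = (0.3365, 0.3337, 0.3298).
So the stationary probability of state 3 is 0.3337.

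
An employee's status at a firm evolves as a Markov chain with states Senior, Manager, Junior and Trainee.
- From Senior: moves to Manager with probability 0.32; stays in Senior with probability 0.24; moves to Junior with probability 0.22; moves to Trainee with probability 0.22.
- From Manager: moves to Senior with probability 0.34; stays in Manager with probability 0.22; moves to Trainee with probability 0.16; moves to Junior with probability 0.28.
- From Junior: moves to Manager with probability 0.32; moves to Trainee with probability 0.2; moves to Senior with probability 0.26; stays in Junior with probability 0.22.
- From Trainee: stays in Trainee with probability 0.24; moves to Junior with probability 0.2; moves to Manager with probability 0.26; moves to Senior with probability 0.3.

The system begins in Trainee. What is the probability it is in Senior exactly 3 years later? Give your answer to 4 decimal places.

Propagate the distribution vector 3 years from Trainee.
After 0 years: (0.0000, 0.0000, 0.0000, 1.0000)
After 1 year: (0.3000, 0.2600, 0.2000, 0.2400)
After 2 years: (0.2844, 0.2796, 0.2308, 0.2052)
After 3 years: (0.2849, 0.2797, 0.2327, 0.2027)
P(in Senior after 3 years) = 0.2849

0.2849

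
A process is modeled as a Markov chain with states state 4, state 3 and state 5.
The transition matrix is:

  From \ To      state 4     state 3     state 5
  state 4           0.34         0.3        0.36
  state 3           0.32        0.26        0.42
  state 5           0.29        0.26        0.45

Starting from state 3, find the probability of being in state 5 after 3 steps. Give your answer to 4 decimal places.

Propagate the distribution vector 3 steps from state 3.
After 0 steps: (0.0000, 1.0000, 0.0000)
After 1 step: (0.3200, 0.2600, 0.4200)
After 2 steps: (0.3138, 0.2728, 0.4134)
After 3 steps: (0.3139, 0.2726, 0.4136)
P(in state 5 after 3 steps) = 0.4136

0.4136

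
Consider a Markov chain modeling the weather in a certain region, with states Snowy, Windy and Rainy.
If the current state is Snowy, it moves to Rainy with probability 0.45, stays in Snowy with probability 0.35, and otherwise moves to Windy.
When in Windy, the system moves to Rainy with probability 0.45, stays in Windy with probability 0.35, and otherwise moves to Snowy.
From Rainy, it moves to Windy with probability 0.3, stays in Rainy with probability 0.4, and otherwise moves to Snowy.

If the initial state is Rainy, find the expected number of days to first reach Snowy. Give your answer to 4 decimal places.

3.7255

Let t(s) be the expected number of days to first reach Snowy from state s, with t(Snowy) = 0. Conditioning on the first day:
t(Windy) = 1 + 0.35·t(Windy) + 0.45·t(Rainy)
t(Rainy) = 1 + 0.3·t(Windy) + 0.4·t(Rainy)
Solving: t(Windy) = 4.1176, t(Rainy) = 3.7255.
Expected days from Rainy to Snowy: 3.7255.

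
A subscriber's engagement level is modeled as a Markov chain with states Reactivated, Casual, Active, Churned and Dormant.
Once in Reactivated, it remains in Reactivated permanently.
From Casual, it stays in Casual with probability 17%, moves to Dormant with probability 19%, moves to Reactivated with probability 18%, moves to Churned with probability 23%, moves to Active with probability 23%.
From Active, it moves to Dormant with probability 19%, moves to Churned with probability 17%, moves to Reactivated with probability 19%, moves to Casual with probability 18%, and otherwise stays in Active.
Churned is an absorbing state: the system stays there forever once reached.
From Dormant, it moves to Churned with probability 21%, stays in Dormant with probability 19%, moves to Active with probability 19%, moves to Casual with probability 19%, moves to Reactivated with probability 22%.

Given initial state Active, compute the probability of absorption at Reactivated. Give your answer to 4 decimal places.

Let h(s) be the probability of absorption at Reactivated starting from transient state s. Then h(Reactivated) = 1 and h(Churned) = 0. By first-step analysis:
h(Casual) = 0.18·1 + 0.17·h(Casual) + 0.23·h(Active) + 0.23·0 + 0.19·h(Dormant)
h(Active) = 0.19·1 + 0.18·h(Casual) + 0.27·h(Active) + 0.17·0 + 0.19·h(Dormant)
h(Dormant) = 0.22·1 + 0.19·h(Casual) + 0.19·h(Active) + 0.21·0 + 0.19·h(Dormant)
Solving: h(Casual) = 0.4722, h(Active) = 0.5072, h(Dormant) = 0.5013.
Starting from Active, the probability is 0.5072.

0.5072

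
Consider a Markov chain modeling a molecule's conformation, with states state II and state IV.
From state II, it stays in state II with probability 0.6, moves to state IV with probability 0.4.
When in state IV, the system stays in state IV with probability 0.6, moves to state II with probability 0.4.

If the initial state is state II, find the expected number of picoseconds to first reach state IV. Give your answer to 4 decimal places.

2.5000

Let t(s) be the expected number of picoseconds to first reach state IV from state s, with t(state IV) = 0. Conditioning on the first picosecond:
t(state II) = 1 + 0.6·t(state II)
Solving: t(state II) = 2.5000.
Expected picoseconds from state II to state IV: 2.5000.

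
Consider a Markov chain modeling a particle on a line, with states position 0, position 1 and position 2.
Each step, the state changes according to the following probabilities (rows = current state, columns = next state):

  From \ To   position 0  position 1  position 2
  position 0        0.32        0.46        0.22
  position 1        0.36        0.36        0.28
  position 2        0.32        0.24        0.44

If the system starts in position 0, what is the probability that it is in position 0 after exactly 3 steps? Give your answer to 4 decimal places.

0.3346

Propagate the distribution vector 3 steps from position 0.
After 0 steps: (1.0000, 0.0000, 0.0000)
After 1 step: (0.3200, 0.4600, 0.2200)
After 2 steps: (0.3384, 0.3656, 0.2960)
After 3 steps: (0.3346, 0.3583, 0.3071)
P(in position 0 after 3 steps) = 0.3346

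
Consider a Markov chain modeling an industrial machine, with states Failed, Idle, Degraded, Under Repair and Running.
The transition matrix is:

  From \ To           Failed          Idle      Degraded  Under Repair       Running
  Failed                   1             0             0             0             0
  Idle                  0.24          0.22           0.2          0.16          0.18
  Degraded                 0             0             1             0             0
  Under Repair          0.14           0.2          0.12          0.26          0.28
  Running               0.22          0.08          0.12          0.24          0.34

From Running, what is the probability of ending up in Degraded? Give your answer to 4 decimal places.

0.3896

Let h(s) be the probability of absorption at Degraded starting from transient state s. Then h(Degraded) = 1 and h(Failed) = 0. By first-step analysis:
h(Idle) = 0.24·0 + 0.22·h(Idle) + 0.2·1 + 0.16·h(Under Repair) + 0.18·h(Running)
h(Under Repair) = 0.14·0 + 0.2·h(Idle) + 0.12·1 + 0.26·h(Under Repair) + 0.28·h(Running)
h(Running) = 0.22·0 + 0.08·h(Idle) + 0.12·1 + 0.24·h(Under Repair) + 0.34·h(Running)
Solving: h(Idle) = 0.4339, h(Under Repair) = 0.4269, h(Running) = 0.3896.
Starting from Running, the probability is 0.3896.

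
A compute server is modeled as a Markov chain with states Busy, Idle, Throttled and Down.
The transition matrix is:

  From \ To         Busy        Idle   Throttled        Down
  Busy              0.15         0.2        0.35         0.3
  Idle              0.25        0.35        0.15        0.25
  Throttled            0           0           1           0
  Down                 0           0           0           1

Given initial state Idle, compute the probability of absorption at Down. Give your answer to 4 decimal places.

Let h(s) be the probability of absorption at Down starting from transient state s. Then h(Down) = 1 and h(Throttled) = 0. By first-step analysis:
h(Busy) = 0.15·h(Busy) + 0.2·h(Idle) + 0.35·0 + 0.3·1
h(Idle) = 0.25·h(Busy) + 0.35·h(Idle) + 0.15·0 + 0.25·1
Solving: h(Busy) = 0.4876, h(Idle) = 0.5721.
Starting from Idle, the probability is 0.5721.

0.5721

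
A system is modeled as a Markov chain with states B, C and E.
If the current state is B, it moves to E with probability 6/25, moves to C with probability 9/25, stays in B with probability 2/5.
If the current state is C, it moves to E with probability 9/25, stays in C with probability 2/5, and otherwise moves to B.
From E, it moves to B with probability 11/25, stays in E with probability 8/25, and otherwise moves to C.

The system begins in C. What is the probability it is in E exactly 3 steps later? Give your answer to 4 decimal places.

0.3053

Propagate the distribution vector 3 steps from C.
After 0 steps: (0.0000, 1.0000, 0.0000)
After 1 step: (0.2400, 0.4000, 0.3600)
After 2 steps: (0.3504, 0.3328, 0.3168)
After 3 steps: (0.3594, 0.3353, 0.3053)
P(in E after 3 steps) = 0.3053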